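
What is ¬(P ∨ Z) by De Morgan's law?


De Morgan's law: ¬(P ∨ Q) ≡ ¬P ∧ ¬Q
¬(P ∨ Z) = ¬P ∧ ¬Z

¬P ∧ ¬Z


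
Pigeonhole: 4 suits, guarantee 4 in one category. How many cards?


Pigeonhole: to guarantee k in one of n categories, need (k-1)×n + 1.
k = 4, n = 4
Minimum = (4-1) × 4 + 1 = 3 × 4 + 1

13


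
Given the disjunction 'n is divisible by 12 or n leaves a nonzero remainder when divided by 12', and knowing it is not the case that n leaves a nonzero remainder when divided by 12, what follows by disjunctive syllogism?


Disjunctive syllogism: P ∨ Q, ¬P ⊢ Q
Disjunction: n is divisible by 12 ∨ n leaves a nonzero remainder when divided by 12
We know it is not the case that n leaves a nonzero remainder when divided by 12.
By disjunctive syllogism, the other disjunct must be true.

n is divisible by 12


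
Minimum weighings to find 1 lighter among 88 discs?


Each weighing has 3 outcomes (left heavy / balance / right heavy), so k weighings distinguish at most 3^k cases; splitting into three near-equal groups achieves this.
Need 3^k ≥ 88: 3^4 = 81 < 88 ≤ 3^5 = 243
k = ⌈log₃(88)⌉ = 5

5


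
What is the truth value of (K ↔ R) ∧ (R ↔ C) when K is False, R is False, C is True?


K = False, R = False, C = True
Step 1: K ↔ R is true when K and R have the same value. Result: True
Step 2: R ↔ C is true when R and C have the same value. Result: False
Step 3: True ∧ False = False

False


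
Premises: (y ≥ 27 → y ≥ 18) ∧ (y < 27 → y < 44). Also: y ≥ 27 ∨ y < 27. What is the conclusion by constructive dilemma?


Constructive dilemma: (P → Q) ∧ (R → S), P ∨ R ⊢ Q ∨ S
Premise 1: y ≥ 27 → y ≥ 18
Premise 2: y < 27 → y < 44
Premise 3: y ≥ 27 ∨ y < 27
Case 1: Assuming y ≥ 27, then by Premise 1, y ≥ 18.
Case 2: Assuming y < 27, then by Premise 2, y < 44.
Since one of y ≥ 27 or y < 27 must hold, we get y ≥ 18 or y < 44.

y ≥ 18 or y < 44.


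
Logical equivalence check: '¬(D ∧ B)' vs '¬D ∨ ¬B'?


Expression 1: ¬(D ∧ B)
Expression 2: ¬D ∨ ¬B
Truth table (D B | Expr1 Expr2):
  T T |   F     F
  T F |   T     T
  F T |   T     T
  F F |   T     T
All 4 rows agree, so the expressions are logically equivalent.

Yes


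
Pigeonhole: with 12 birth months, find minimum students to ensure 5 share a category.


Pigeonhole: to guarantee k in one of n categories, need (k-1)×n + 1.
k = 5, n = 12
Minimum = (5-1) × 12 + 1 = 4 × 12 + 1

49


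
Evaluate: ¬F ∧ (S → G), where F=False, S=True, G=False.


F = False, S = True, G = False
Expression: ¬F ∧ (S → G)
Step 1: ¬F = NOT False = True
Step 2: S → G = True → False (false only if S=True, G=False) = False
Step 3: (True) ∧ (False) = True AND False = False

False


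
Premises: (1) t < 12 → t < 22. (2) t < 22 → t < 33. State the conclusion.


Hypothetical syllogism: P → Q, Q → R ⊢ P → R
Premise 1: t < 12 → t < 22
Premise 2: t < 22 → t < 33
Chain the implications: the middle term (t < 22) links the two.
Conclusion: If t < 12, then t < 33.

If t < 12, then t < 33.


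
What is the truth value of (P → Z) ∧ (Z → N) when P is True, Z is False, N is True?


P = True, Z = False, N = True
Step 1: P → Z is false only when P=True and Z=False. Result: False
Step 2: Z → N is false only when Z=True and N=False. Result: True
Step 3: False ∧ True = False

False


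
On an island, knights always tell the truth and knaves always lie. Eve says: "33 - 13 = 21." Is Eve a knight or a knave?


Statement: "33 - 13 = 21."
Actual: 33 - 13 = 20
Claimed: 21
Statement is FALSE → Eve lies → Knave

Knave


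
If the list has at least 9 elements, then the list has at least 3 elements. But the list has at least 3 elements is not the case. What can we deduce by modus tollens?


Modus tollens: P → Q, ¬Q ⊢ ¬P
P: the list has at least 9 elements
Q: the list has at least 3 elements
We have P → Q and Q is false.
By modus tollens, P must be false.

It is not the case that the list has at least 9 elements


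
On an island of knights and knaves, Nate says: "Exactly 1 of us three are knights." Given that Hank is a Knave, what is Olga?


Nate claims exactly 1 knights among Nate, Hank, Olga.
Given: Hank is a Knave.

Case 1: Nate is a Knight (tells truth)
  Then exactly 1 of the three are knights.
  Counting Nate, Hank: 1 knight(s) so far. Need 0 more → Olga = Knave.
Case 2: Nate is a Knave (lies)
  Then the count is NOT 1.
  If Olga = Knight, count = 1 = 1 → claim would be true, contradicts lie.
  If Olga = Knave, count = 0 ≠ 1 → lie confirmed ✓

Olga is a Knave.

Knave


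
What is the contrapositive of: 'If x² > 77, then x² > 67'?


Original: If x² > 77, then x² > 67
Contrapositive: If ¬Q, then ¬P
Negate Q: not (x² > 67)
Negate P: not (x² > 77)

If not (x² > 67), then not (x² > 77).


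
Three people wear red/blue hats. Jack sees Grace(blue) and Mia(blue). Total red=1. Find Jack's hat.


Total red = 1, seen red = 0
Own red = 1 - 0 = 1
Jack's hat is red.

red


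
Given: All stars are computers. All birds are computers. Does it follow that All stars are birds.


Premise 1: All stars are computers.
Premise 2: All birds are computers.
Conclusion: All stars are birds.
Fallacy: undistributed middle. computers is predicate in both.
Counterexample: stars and birds could be disjoint subsets of computers.

Invalid


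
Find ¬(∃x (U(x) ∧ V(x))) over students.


Original: ∃x (U(x) ∧ V(x))
Rule: ¬∀→∃, ¬∃→∀, negate predicate.
Negation: ∀x (¬U(x) ∨ ¬V(x))

∀x (¬U(x) ∨ ¬V(x))


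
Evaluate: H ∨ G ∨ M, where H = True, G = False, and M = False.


H = True, G = False, M = False
Step 1: H ∨ G = True OR False = True
Step 2: True ∨ M = True OR False = True
OR is true when at least one operand is true.

True


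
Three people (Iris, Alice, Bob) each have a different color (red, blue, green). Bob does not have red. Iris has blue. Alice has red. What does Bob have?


From clues:
  Alice → red
  Iris → blue
By elimination, Bob gets the remaining.

green


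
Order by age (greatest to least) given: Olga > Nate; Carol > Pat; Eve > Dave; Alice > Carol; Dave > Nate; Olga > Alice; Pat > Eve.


Constraints: Olga > Nate; Carol > Pat; Eve > Dave; Alice > Carol; Dave > Nate; Olga > Alice; Pat > Eve
Method: at each step, the next-highest is the one remaining person who never appears on the smaller side of a constraint between remaining people.
  Step 1: remaining {Eve, Dave, Carol, Olga, Alice, Nate, Pat}; on the smaller side: {Eve, Dave, Carol, Alice, Nate, Pat} → Olga is next (Olga > Nate; Olga > Alice).
  Step 2: remaining {Eve, Dave, Carol, Alice, Nate, Pat}; on the smaller side: {Eve, Dave, Carol, Nate, Pat} → Alice is next (Alice > Carol).
  Step 3: remaining {Eve, Dave, Carol, Nate, Pat}; on the smaller side: {Eve, Dave, Nate, Pat} → Carol is next (Carol > Pat).
  Step 4: remaining {Eve, Dave, Nate, Pat}; on the smaller side: {Eve, Dave, Nate} → Pat is next (Pat > Eve).
  Step 5: remaining {Eve, Dave, Nate}; on the smaller side: {Dave, Nate} → Eve is next (Eve > Dave).
  Step 6: remaining {Dave, Nate}; on the smaller side: {Nate} → Dave is next (Dave > Nate).
  Step 7: only Nate remains → lowest.
Final ranking (highest to lowest):

Olga > Alice > Carol > Pat > Eve > Dave > Nate


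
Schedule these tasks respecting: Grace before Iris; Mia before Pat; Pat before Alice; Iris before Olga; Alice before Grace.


Constraints: Grace before Iris; Mia before Pat; Pat before Alice; Iris before Olga; Alice before Grace
Method: repeatedly schedule the remaining task that has no remaining task required before it.
  Step 1: remaining {Pat, Iris, Grace, Olga, Alice, Mia}; every task except Mia still has a predecessor pending → schedule Mia.
  Step 2: remaining {Pat, Iris, Grace, Olga, Alice}; every task except Pat still has a predecessor pending → schedule Pat.
  Step 3: remaining {Iris, Grace, Olga, Alice}; every task except Alice still has a predecessor pending → schedule Alice.
  Step 4: remaining {Iris, Grace, Olga}; every task except Grace still has a predecessor pending → schedule Grace.
  Step 5: remaining {Iris, Olga}; every task except Iris still has a predecessor pending → schedule Iris.
  Step 6: only Olga remains → schedule Olga.
Resulting order:

Mia → Pat → Alice → Grace → Iris → Olga


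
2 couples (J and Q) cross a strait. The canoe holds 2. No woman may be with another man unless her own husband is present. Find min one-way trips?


Label couples J and Q.
1. WJ+WQ → (far: WJ,WQ; near: HJ,HQ)
2. WJ ←   (far: WQ; near: HJ,HQ,WJ)
3. HJ+HQ → (far: HJ,HQ,WQ; near: WJ)
4. HJ ←   (far: HQ,WQ; near: HJ,WJ)  — HJ returns, since WJ is alone on near bank
5. HJ+WJ → (far: all four; near: empty)
Every state respects the constraint.
Minimum trips = 5

5


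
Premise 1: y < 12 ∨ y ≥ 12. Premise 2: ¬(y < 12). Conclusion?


Disjunctive syllogism: P ∨ Q, ¬P ⊢ Q
Disjunction: y < 12 ∨ y ≥ 12
We know it is not the case that y < 12.
By disjunctive syllogism, the other disjunct must be true.

y ≥ 12


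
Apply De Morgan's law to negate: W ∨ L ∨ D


De Morgan's law: ¬(P ∨ Q ∨ R) ≡ ¬P ∧ ¬Q ∧ ¬R
¬(W ∨ L ∨ D) = ¬W ∧ ¬L ∧ ¬D

¬W ∧ ¬L ∧ ¬D


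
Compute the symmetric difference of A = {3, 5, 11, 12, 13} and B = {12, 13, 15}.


A = {3, 5, 11, 12, 13}
B = {12, 13, 15}
Operation: symmetric difference
In A only: [3, 5, 11], in B only: [15]

{3, 5, 11, 15}


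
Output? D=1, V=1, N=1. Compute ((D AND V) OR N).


D AND V = 1&1 = 1
1 OR 1 = 1

1


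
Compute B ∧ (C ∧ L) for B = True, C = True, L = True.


B = True, C = True, L = True
Step 1: C ∧ L = True AND True = True
Step 2: B ∧ True = True AND True = True
AND is true only when ALL operands are true.

True


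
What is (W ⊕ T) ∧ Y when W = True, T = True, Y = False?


W = True, T = True, Y = False
Step 1: W ⊕ T = True XOR True = False
Step 2: False ∧ Y = False AND False = False
XOR true when exactly one of W,T is true; then AND with Y.

False


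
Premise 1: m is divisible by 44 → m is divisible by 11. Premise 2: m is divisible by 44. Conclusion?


Modus ponens: P → Q, P ⊢ Q
P: m is divisible by 44
Q: m is divisible by 11
We have P → Q and P is true.
By modus ponens, Q must be true.

m is divisible by 11


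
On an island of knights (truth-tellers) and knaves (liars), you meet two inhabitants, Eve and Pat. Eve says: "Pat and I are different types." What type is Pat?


Eve says: "Pat and I are different types."
Case 1: Eve is a Knight (truth-teller)
  Statement is true → they ARE different → Pat is a Knave
Case 2: Eve is a Knave (liar)
  Statement is false → they are NOT different → Pat is a Knave
In both cases, Pat is a Knave.

Knave


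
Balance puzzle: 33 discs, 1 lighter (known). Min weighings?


Each weighing has 3 outcomes (left heavy / balance / right heavy), so k weighings distinguish at most 3^k cases; splitting into three near-equal groups achieves this.
Need 3^k ≥ 33: 3^3 = 27 < 33 ≤ 3^4 = 81
k = ⌈log₃(33)⌉ = 4

4


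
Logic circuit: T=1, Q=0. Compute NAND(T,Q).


T AND Q = 0
NOT(0) = 1

1


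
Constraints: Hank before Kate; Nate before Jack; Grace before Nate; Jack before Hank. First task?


Constraints: Hank before Kate; Nate before Jack; Grace before Nate; Jack before Hank
The first task can have nothing scheduled before it, so it must never appear on the right of a 'before'.
Tasks appearing after some 'before': Kate, Jack, Nate, Hank.
The only task not in that list is Grace → it is first.

Grace


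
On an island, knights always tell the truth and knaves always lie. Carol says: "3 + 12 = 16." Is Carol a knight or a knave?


Statement: "3 + 12 = 16."
Actual: 3 + 12 = 15
Claimed: 16
Statement is FALSE → Carol lies → Knave

Knave


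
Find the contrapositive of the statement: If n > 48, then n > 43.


Original: If n > 48, then n > 43
Contrapositive: If ¬Q, then ¬P
Negate Q: not (n > 43)
Negate P: not (n > 48)

If not (n > 43), then not (n > 48).


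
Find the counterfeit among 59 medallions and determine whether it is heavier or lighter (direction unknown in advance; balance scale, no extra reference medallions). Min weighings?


Let n = 59. 118 possibilities (n medallions × lighter/heavier); each weighing has 3 outcomes.
Bound for k weighings: say the first weighing puts j medallions on each pan. If it tips, the 2j weighed medallions remain suspects (each with a known direction) and k-1 weighings give 3^(k-1) outcomes; 3^(k-1) is odd, so 2j ≤ 3^(k-1) - 1. If it balances, the n - 2j unweighed medallions remain with direction unknown: 2(n - 2j) ≤ 3^(k-1) - 1 by the same parity argument. Adding, n ≤ (3^(k-1) - 1) + (3^(k-1) - 1)/2 = (3^k - 3)/2, and the classical three-group strategy achieves this (3 medallions in 2 weighings, 12 in 3, 39 in 4, 120 in 5).
So we need the smallest k with (3^k - 3)/2 ≥ 59.
k = 4: (3^4 - 3)/2 = 39 < 59 ✗
k = 5: (3^5 - 3)/2 = 120 ≥ 59 ✓

5


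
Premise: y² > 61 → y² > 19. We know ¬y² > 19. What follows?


Modus tollens: P → Q, ¬Q ⊢ ¬P
P: y² > 61
Q: y² > 19
We have P → Q and Q is false.
By modus tollens, P must be false.

It is not the case that y² > 61


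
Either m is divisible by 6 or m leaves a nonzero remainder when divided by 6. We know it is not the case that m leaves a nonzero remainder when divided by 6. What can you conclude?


Disjunctive syllogism: P ∨ Q, ¬P ⊢ Q
Disjunction: m is divisible by 6 ∨ m leaves a nonzero remainder when divided by 6
We know it is not the case that m leaves a nonzero remainder when divided by 6.
By disjunctive syllogism, the other disjunct must be true.

m is divisible by 6


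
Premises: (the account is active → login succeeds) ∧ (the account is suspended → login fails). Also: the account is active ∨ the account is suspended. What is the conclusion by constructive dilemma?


Constructive dilemma: (P → Q) ∧ (R → S), P ∨ R ⊢ Q ∨ S
Premise 1: the account is active → login succeeds
Premise 2: the account is suspended → login fails
Premise 3: the account is active ∨ the account is suspended
Case 1: Assuming the account is active, then by Premise 1, login succeeds.
Case 2: Assuming the account is suspended, then by Premise 2, login fails.
Since one of the account is active or the account is suspended must hold, we get login succeeds or login fails.

Login succeeds or login fails.


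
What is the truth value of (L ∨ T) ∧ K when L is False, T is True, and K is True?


L = False, T = True, K = True
Step 1: L ∨ T = False OR True = True
Step 2: True ∧ K = True AND True = True
OR is true when at least one operand is true; AND requires both.

True


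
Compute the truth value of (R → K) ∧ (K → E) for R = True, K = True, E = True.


R = True, K = True, E = True
Step 1: R → K is false only when R=True and K=False. Result: True
Step 2: K → E is false only when K=True and E=False. Result: True
Step 3: True ∧ True = True

True


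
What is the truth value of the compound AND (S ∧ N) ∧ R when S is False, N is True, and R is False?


S = False, N = True, R = False
Step 1: S ∧ N = False AND True = False
Step 2: False ∧ R = False AND False = False
AND is true only when ALL operands are true.

False


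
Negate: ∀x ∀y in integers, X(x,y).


Original: ∀x ∀y X(x,y)
Rule: ¬∀→∃, ¬∃→∀, negate predicate.
Negation: ∃x ∃y ¬X(x,y)

∃x ∃y ¬X(x,y)


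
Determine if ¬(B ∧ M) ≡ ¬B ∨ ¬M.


Expression 1: ¬(B ∧ M)
Expression 2: ¬B ∨ ¬M
Truth table (B M | Expr1 Expr2):
  T T |   F     F
  T F |   T     T
  F T |   T     T
  F F |   T     T
All 4 rows agree, so the expressions are logically equivalent.

Yes


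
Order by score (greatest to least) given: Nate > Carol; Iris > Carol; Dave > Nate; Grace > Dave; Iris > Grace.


Constraints: Nate > Carol; Iris > Carol; Dave > Nate; Grace > Dave; Iris > Grace
Method: at each step, the next-highest is the one remaining person who never appears on the smaller side of a constraint between remaining people.
  Step 1: remaining {Carol, Iris, Grace, Dave, Nate}; on the smaller side: {Carol, Grace, Dave, Nate} → Iris is next (Iris > Carol; Iris > Grace).
  Step 2: remaining {Carol, Grace, Dave, Nate}; on the smaller side: {Carol, Dave, Nate} → Grace is next (Grace > Dave).
  Step 3: remaining {Carol, Dave, Nate}; on the smaller side: {Carol, Nate} → Dave is next (Dave > Nate).
  Step 4: remaining {Carol, Nate}; on the smaller side: {Carol} → Nate is next (Nate > Carol).
  Step 5: only Carol remains → lowest.
Final ranking (highest to lowest):

Iris > Grace > Dave > Nate > Carol


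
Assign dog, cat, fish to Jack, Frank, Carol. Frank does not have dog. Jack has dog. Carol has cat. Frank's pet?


From clues:
  Carol → cat
  Jack → dog
By elimination, Frank gets the remaining.

fish


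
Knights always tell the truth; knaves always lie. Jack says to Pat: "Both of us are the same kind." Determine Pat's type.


Jack says: "Both of us are the same kind."
Case 1: Jack is a Knight (truth-teller)
  Statement is true → they ARE the same → Pat is also a Knight
Case 2: Jack is a Knave (liar)
  Statement is false → they are NOT the same → Pat is a Knight
In both cases, Pat is a Knight.

Knight


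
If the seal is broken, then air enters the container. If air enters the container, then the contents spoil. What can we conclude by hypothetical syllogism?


Hypothetical syllogism: P → Q, Q → R ⊢ P → R
Premise 1: the seal is broken → air enters the container
Premise 2: air enters the container → the contents spoil
Chain the implications: the middle term (air enters the container) links the two.
Conclusion: If the seal is broken, then the contents spoil.

If the seal is broken, then the contents spoil.


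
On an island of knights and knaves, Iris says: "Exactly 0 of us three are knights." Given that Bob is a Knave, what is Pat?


Iris claims exactly 0 knights among Iris, Bob, Pat.
Given: Bob is a Knave.

Case 1: Iris is a Knight (tells truth)
  Then exactly 0 of the three are knights.
  Counting Iris, Bob: 1 knight(s) so far. Need -1 more → impossible.
Case 2: Iris is a Knave (lies)
  Then the count is NOT 0.
  If Pat = Knave, count = 0 = 0 → claim would be true, contradicts lie.
  If Pat = Knight, count = 1 ≠ 0 → lie confirmed ✓

Pat is a Knight.

Knight


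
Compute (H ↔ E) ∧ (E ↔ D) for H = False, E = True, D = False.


H = False, E = True, D = False
Step 1: H ↔ E is true when H and E have the same value. Result: False
Step 2: E ↔ D is true when E and D have the same value. Result: False
Step 3: False ∧ False = False

False


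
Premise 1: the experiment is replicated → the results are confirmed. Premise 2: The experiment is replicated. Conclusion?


Modus ponens: P → Q, P ⊢ Q
P: the experiment is replicated
Q: the results are confirmed
We have P → Q and P is true.
By modus ponens, Q must be true.

The results are confirmed


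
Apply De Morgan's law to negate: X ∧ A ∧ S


De Morgan's law: ¬(P ∧ Q ∧ R) ≡ ¬P ∨ ¬Q ∨ ¬R
¬(X ∧ A ∧ S) = ¬X ∨ ¬A ∨ ¬S

¬X ∨ ¬A ∨ ¬S


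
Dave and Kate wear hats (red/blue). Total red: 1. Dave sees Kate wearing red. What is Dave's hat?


Total red = 1, Kate = red
Red accounted for: 1
Remaining for Dave: 0
Dave's hat is blue.

blue


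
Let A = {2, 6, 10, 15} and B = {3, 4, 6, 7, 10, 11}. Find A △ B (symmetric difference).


A = {2, 6, 10, 15}
B = {3, 4, 6, 7, 10, 11}
Operation: symmetric difference
In A only: [2, 15], in B only: [3, 4, 7, 11]

{2, 3, 4, 7, 11, 15}


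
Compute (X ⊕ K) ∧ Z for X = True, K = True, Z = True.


X = True, K = True, Z = True
Step 1: X ⊕ K = True XOR True = False
Step 2: False ∧ Z = False AND True = False
XOR true when exactly one of X,K is true; then AND with Z.

False


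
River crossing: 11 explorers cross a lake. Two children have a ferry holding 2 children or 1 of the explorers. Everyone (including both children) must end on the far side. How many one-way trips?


Per crossing of one of the explorers: children→, one←, one of the explorers→, one← = 4 trips
11 × 4 = 44, + 1 final children→ = 45
Minimum trips = 45

45


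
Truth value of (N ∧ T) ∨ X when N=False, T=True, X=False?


N = False, T = True, X = False
Expression: (N ∧ T) ∨ X
Step 1: N ∧ T = False AND True = False
Step 2: (False) ∨ X = False OR False = False

False


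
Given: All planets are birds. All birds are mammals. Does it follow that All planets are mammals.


Premise 1: All planets are birds.
Premise 2: All birds are mammals.
Conclusion: All planets are mammals.
Barbara syllogism (AAA-1): All A are B, All B are C → All A are C.
Middle term (birds) distributed in premise 2.

Valid


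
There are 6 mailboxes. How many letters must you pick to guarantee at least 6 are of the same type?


Pigeonhole: to guarantee k in one of n categories, need (k-1)×n + 1.
k = 6, n = 6
Minimum = (6-1) × 6 + 1 = 5 × 6 + 1

31


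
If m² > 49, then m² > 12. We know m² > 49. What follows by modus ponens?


Modus ponens: P → Q, P ⊢ Q
P: m² > 49
Q: m² > 12
We have P → Q and P is true.
By modus ponens, Q must be true.

m² > 12


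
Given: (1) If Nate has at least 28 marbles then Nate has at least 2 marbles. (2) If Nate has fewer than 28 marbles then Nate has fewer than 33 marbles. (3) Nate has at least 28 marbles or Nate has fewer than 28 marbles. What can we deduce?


Constructive dilemma: (P → Q) ∧ (R → S), P ∨ R ⊢ Q ∨ S
Premise 1: Nate has at least 28 marbles → Nate has at least 2 marbles
Premise 2: Nate has fewer than 28 marbles → Nate has fewer than 33 marbles
Premise 3: Nate has at least 28 marbles ∨ Nate has fewer than 28 marbles
Case 1: Assuming Nate has at least 28 marbles, then by Premise 1, Nate has at least 2 marbles.
Case 2: Assuming Nate has fewer than 28 marbles, then by Premise 2, Nate has fewer than 33 marbles.
Since one of Nate has at least 28 marbles or Nate has fewer than 28 marbles must hold, we get Nate has at least 2 marbles or Nate has fewer than 33 marbles.

Nate has at least 2 marbles or Nate has fewer than 33 marbles.


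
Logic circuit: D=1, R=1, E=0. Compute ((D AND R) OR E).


D AND R = 1&1 = 1
1 OR 0 = 1

1


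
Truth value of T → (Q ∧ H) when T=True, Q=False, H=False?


T = True, Q = False, H = False
Expression: T → (Q ∧ H)
Step 1: Q ∧ H = False AND False = False
Step 2: T → (False) = True → False = False

False


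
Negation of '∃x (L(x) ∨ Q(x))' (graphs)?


Original: ∃x (L(x) ∨ Q(x))
Rule: ¬∀→∃, ¬∃→∀, negate predicate.
Negation: ∀x (¬L(x) ∧ ¬Q(x))

∀x (¬L(x) ∧ ¬Q(x))


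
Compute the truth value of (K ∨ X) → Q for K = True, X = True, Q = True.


K = True, X = True, Q = True
Step 1: K ∨ X = True OR True = True
Step 2: (True) → Q: false only when antecedent=True and Q=False.
Result: True

True


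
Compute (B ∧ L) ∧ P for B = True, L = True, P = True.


B = True, L = True, P = True
Step 1: B ∧ L = True AND True = True
Step 2: True ∧ P = True AND True = True
AND is true only when ALL operands are true.

True


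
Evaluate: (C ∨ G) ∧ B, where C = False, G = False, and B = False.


C = False, G = False, B = False
Step 1: C ∨ G = False OR False = False
Step 2: False ∧ B = False AND False = False
OR is true when at least one operand is true; AND requires both.

False


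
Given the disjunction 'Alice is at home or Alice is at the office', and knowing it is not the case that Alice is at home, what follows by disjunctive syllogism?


Disjunctive syllogism: P ∨ Q, ¬P ⊢ Q
Disjunction: Alice is at home ∨ Alice is at the office
We know it is not the case that Alice is at home.
By disjunctive syllogism, the other disjunct must be true.

Alice is at the office


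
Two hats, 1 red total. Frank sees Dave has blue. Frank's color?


Total red = 1, Dave = blue
Red accounted for: 0
Remaining for Frank: 1
Frank's hat is red.

red


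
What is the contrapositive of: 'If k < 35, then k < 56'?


Original: If k < 35, then k < 56
Contrapositive: If ¬Q, then ¬P
Negate Q: not (k < 56)
Negate P: not (k < 35)

If not (k < 56), then not (k < 35).


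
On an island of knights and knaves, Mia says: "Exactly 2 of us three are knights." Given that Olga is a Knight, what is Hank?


Mia claims exactly 2 knights among Mia, Olga, Hank.
Given: Olga is a Knight.

Case 1: Mia is a Knight (tells truth)
  Then exactly 2 of the three are knights.
  Counting Mia, Olga: 2 knight(s) so far. Need 0 more → Hank = Knave.
Case 2: Mia is a Knave (lies)
  Then the count is NOT 2.
  If Hank = Knight, count = 2 = 2 → claim would be true, contradicts lie.
  If Hank = Knave, count = 1 ≠ 2 → lie confirmed ✓

Hank is a Knave.

Knave


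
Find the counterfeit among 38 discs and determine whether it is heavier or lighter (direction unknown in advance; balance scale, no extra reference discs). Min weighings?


Let n = 38. 76 possibilities (n discs × lighter/heavier); each weighing has 3 outcomes.
Bound for k weighings: say the first weighing puts j discs on each pan. If it tips, the 2j weighed discs remain suspects (each with a known direction) and k-1 weighings give 3^(k-1) outcomes; 3^(k-1) is odd, so 2j ≤ 3^(k-1) - 1. If it balances, the n - 2j unweighed discs remain with direction unknown: 2(n - 2j) ≤ 3^(k-1) - 1 by the same parity argument. Adding, n ≤ (3^(k-1) - 1) + (3^(k-1) - 1)/2 = (3^k - 3)/2, and the classical three-group strategy achieves this (3 discs in 2 weighings, 12 in 3, 39 in 4, 120 in 5).
So we need the smallest k with (3^k - 3)/2 ≥ 38.
k = 3: (3^3 - 3)/2 = 12 < 38 ✗
k = 4: (3^4 - 3)/2 = 39 ≥ 38 ✓

4


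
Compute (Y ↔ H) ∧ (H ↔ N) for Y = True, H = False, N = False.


Y = True, H = False, N = False
Step 1: Y ↔ H is true when Y and H have the same value. Result: False
Step 2: H ↔ N is true when H and N have the same value. Result: True
Step 3: False ∧ True = False

False


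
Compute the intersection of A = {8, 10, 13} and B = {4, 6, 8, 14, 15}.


A = {8, 10, 13}
B = {4, 6, 8, 14, 15}
Operation: intersection
Elements in both: 8

{8}


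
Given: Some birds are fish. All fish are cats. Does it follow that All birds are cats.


Premise 1: Some birds are fish.
Premise 2: All fish are cats.
Conclusion: All birds are cats.
Fallacy: illicit minor. The minor term (birds) is distributed in the conclusion ('All birds ...') but undistributed in its premise ('Some birds are fish' doesn't cover all birds).
Only 'Some birds are cats' follows, not 'All'.

Invalid


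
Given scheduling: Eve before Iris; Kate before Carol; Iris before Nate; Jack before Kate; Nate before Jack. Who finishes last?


Constraints: Eve before Iris; Kate before Carol; Iris before Nate; Jack before Kate; Nate before Jack
The last task can have nothing scheduled after it, so it must never appear on the left of a 'before'.
Tasks appearing before some other task: Eve, Kate, Iris, Jack, Nate.
The only task not in that list is Carol → it is last.

Carol


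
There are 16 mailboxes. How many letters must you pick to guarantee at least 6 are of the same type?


Pigeonhole: to guarantee k in one of n categories, need (k-1)×n + 1.
k = 6, n = 16
Minimum = (6-1) × 16 + 1 = 5 × 16 + 1

81


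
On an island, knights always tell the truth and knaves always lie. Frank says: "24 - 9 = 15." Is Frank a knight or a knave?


Statement: "24 - 9 = 15."
Actual: 24 - 9 = 15
Claimed: 15
Statement is TRUE → Frank tells the truth → Knight

Knight


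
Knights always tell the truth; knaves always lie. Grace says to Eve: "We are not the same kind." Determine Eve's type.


Grace says: "We are not the same kind."
Case 1: Grace is a Knight (truth-teller)
  Statement is true → they ARE different → Eve is a Knave
Case 2: Grace is a Knave (liar)
  Statement is false → they are NOT different → Eve is a Knave
In both cases, Eve is a Knave.

Knave


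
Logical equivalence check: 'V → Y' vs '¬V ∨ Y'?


Expression 1: V → Y
Expression 2: ¬V ∨ Y
Truth table (V Y | Expr1 Expr2):
  T T |   T     T
  T F |   F     F
  F T |   T     T
  F F |   T     T
All 4 rows agree, so the expressions are logically equivalent.

Yes


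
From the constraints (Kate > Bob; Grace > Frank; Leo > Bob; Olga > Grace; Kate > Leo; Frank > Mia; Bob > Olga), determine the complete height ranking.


Constraints: Kate > Bob; Grace > Frank; Leo > Bob; Olga > Grace; Kate > Leo; Frank > Mia; Bob > Olga
Method: at each step, the next-highest is the one remaining person who never appears on the smaller side of a constraint between remaining people.
  Step 1: remaining {Leo, Grace, Olga, Mia, Kate, Frank, Bob}; on the smaller side: {Leo, Grace, Olga, Mia, Frank, Bob} → Kate is next (Kate > Bob; Kate > Leo).
  Step 2: remaining {Leo, Grace, Olga, Mia, Frank, Bob}; on the smaller side: {Grace, Olga, Mia, Frank, Bob} → Leo is next (Leo > Bob).
  Step 3: remaining {Grace, Olga, Mia, Frank, Bob}; on the smaller side: {Grace, Olga, Mia, Frank} → Bob is next (Bob > Olga).
  Step 4: remaining {Grace, Olga, Mia, Frank}; on the smaller side: {Grace, Mia, Frank} → Olga is next (Olga > Grace).
  Step 5: remaining {Grace, Mia, Frank}; on the smaller side: {Mia, Frank} → Grace is next (Grace > Frank).
  Step 6: remaining {Mia, Frank}; on the smaller side: {Mia} → Frank is next (Frank > Mia).
  Step 7: only Mia remains → lowest.
Final ranking (highest to lowest):

Kate > Leo > Bob > Olga > Grace > Frank > Mia


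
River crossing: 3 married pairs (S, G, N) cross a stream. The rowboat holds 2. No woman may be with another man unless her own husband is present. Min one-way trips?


Label couples S, G, N (H = husband, W = wife).
Counting alone: 6 people, the rowboat carries 2 and someone must bring it back, so each round trip nets at most +1 on the far side until the last crossing → at least 9 trips. The jealousy constraint makes 9 impossible; the shortest valid schedule has 11:
1. WS+WG →  (far: WS,WG; near: HS,HG,HN,WN)
2. WS ←       (far: WG; near: HS,HG,HN,WS,WN)
3. WS+WN →  (far: WS,WG,WN; near: HS,HG,HN)
4. WS ←       (far: WG,WN; near: HS,HG,HN,WS)
5. HG+HN →  (far: HG,WG,HN,WN; near: HS,WS)
6. HG+WG ←  (far: HN,WN; near: HS,WS,HG,WG)
7. HS+HG →  (far: HS,HG,HN,WN; near: WS,WG)
8. WN ←       (far: HS,HG,HN; near: WS,WG,WN)
9. WS+WG →  (far: HS,WS,HG,WG,HN; near: WN)
10. HN ←      (far: HS,WS,HG,WG; near: HN,WN)
11. HN+WN → (far: all six; near: empty)
In every state each wife is either with her husband or with no other man.
Minimum trips = 11

11


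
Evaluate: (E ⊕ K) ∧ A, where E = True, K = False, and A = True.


E = True, K = False, A = True
Step 1: E ⊕ K = True XOR False = True
Step 2: True ∧ A = True AND True = True
XOR true when exactly one of E,K is true; then AND with A.

True


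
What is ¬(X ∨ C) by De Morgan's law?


De Morgan's law: ¬(P ∨ Q) ≡ ¬P ∧ ¬Q
¬(X ∨ C) = ¬X ∧ ¬C

¬X ∧ ¬C


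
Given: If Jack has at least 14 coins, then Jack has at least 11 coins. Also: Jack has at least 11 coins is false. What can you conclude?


Modus tollens: P → Q, ¬Q ⊢ ¬P
P: Jack has at least 14 coins
Q: Jack has at least 11 coins
We have P → Q and Q is false.
By modus tollens, P must be false.

It is not the case that Jack has at least 14 coins


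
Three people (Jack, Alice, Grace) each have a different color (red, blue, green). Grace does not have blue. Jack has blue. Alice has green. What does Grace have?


From clues:
  Alice → green
  Jack → blue
By elimination, Grace gets the remaining.

red


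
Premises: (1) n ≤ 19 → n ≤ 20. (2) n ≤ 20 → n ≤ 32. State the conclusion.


Hypothetical syllogism: P → Q, Q → R ⊢ P → R
Premise 1: n ≤ 19 → n ≤ 20
Premise 2: n ≤ 20 → n ≤ 32
Chain the implications: the middle term (n ≤ 20) links the two.
Conclusion: If n ≤ 19, then n ≤ 32.

If n ≤ 19, then n ≤ 32.


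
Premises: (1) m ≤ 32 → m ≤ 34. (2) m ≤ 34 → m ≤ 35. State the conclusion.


Hypothetical syllogism: P → Q, Q → R ⊢ P → R
Premise 1: m ≤ 32 → m ≤ 34
Premise 2: m ≤ 34 → m ≤ 35
Chain the implications: the middle term (m ≤ 34) links the two.
Conclusion: If m ≤ 32, then m ≤ 35.

If m ≤ 32, then m ≤ 35.


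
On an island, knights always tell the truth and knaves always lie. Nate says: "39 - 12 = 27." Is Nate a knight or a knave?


Statement: "39 - 12 = 27."
Actual: 39 - 12 = 27
Claimed: 27
Statement is TRUE → Nate tells the truth → Knight

Knight


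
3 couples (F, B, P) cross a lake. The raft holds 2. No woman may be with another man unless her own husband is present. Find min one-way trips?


Label couples F, B, P (H = husband, W = wife).
Counting alone: 6 people, the raft carries 2 and someone must bring it back, so each round trip nets at most +1 on the far side until the last crossing → at least 9 trips. The jealousy constraint makes 9 impossible; the shortest valid schedule has 11:
1. WF+WB →  (far: WF,WB; near: HF,HB,HP,WP)
2. WF ←       (far: WB; near: HF,HB,HP,WF,WP)
3. WF+WP →  (far: WF,WB,WP; near: HF,HB,HP)
4. WF ←       (far: WB,WP; near: HF,HB,HP,WF)
5. HB+HP →  (far: HB,WB,HP,WP; near: HF,WF)
6. HB+WB ←  (far: HP,WP; near: HF,WF,HB,WB)
7. HF+HB →  (far: HF,HB,HP,WP; near: WF,WB)
8. WP ←       (far: HF,HB,HP; near: WF,WB,WP)
9. WF+WB →  (far: HF,WF,HB,WB,HP; near: WP)
10. HP ←      (far: HF,WF,HB,WB; near: HP,WP)
11. HP+WP → (far: all six; near: empty)
In every state each wife is either with her husband or with no other man.
Minimum trips = 11

11


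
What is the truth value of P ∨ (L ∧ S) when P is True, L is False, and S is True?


P = True, L = False, S = True
Step 1: L ∧ S = False AND True = False
Step 2: P ∨ False = True OR False = True
AND evaluated first (higher precedence); then OR applied.

True


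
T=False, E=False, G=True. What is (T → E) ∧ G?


T = False, E = False, G = True
Expression: (T → E) ∧ G
Step 1: T → E = False → False (false only if T=True, E=False) = True
Step 2: (True) ∧ G = True AND True = True

True


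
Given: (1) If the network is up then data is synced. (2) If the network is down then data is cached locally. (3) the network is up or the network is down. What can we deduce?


Constructive dilemma: (P → Q) ∧ (R → S), P ∨ R ⊢ Q ∨ S
Premise 1: the network is up → data is synced
Premise 2: the network is down → data is cached locally
Premise 3: the network is up ∨ the network is down
Case 1: Assuming the network is up, then by Premise 1, data is synced.
Case 2: Assuming the network is down, then by Premise 2, data is cached locally.
Since one of the network is up or the network is down must hold, we get data is synced or data is cached locally.

Data is synced or data is cached locally.


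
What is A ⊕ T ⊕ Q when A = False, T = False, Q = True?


A = False, T = False, Q = True
Step 1: A ⊕ T = False XOR False = False
Step 2: False ⊕ Q = False XOR True = True
XOR is true when an odd number of operands are true.

True


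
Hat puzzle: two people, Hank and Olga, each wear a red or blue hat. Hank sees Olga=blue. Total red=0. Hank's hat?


Total red = 0, Olga = blue
Red accounted for: 0
Remaining for Hank: 0
Hank's hat is blue.

blue


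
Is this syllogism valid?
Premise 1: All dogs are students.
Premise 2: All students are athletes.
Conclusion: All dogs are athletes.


Premise 1: All dogs are students.
Premise 2: All students are athletes.
Conclusion: All dogs are athletes.
Barbara syllogism (AAA-1): All A are B, All B are C → All A are C.
Middle term (students) distributed in premise 2.

Valid


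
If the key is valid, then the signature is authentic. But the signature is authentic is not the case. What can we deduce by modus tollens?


Modus tollens: P → Q, ¬Q ⊢ ¬P
P: the key is valid
Q: the signature is authentic
We have P → Q and Q is false.
By modus tollens, P must be false.

It is not the case that the key is valid


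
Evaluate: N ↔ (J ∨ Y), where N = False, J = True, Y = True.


N = False, J = True, Y = True
Step 1: J ∨ Y = True OR True = True
Step 2: N ↔ (True): true when both sides have same truth value.
Result: False ↔ True = False

False


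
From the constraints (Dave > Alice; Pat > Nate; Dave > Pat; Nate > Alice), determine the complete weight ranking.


Constraints: Dave > Alice; Pat > Nate; Dave > Pat; Nate > Alice
Method: at each step, the next-highest is the one remaining person who never appears on the smaller side of a constraint between remaining people.
  Step 1: remaining {Alice, Nate, Pat, Dave}; on the smaller side: {Alice, Nate, Pat} → Dave is next (Dave > Alice; Dave > Pat).
  Step 2: remaining {Alice, Nate, Pat}; on the smaller side: {Alice, Nate} → Pat is next (Pat > Nate).
  Step 3: remaining {Alice, Nate}; on the smaller side: {Alice} → Nate is next (Nate > Alice).
  Step 4: only Alice remains → lowest.
Final ranking (highest to lowest):

Dave > Pat > Nate > Alice


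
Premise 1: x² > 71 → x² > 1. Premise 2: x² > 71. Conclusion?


Modus ponens: P → Q, P ⊢ Q
P: x² > 71
Q: x² > 1
We have P → Q and P is true.
By modus ponens, Q must be true.

x² > 1


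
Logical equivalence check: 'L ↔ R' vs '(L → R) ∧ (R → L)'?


Expression 1: L ↔ R
Expression 2: (L → R) ∧ (R → L)
Truth table (L R | Expr1 Expr2):
  T T |   T     T
  T F |   F     F
  F T |   F     F
  F F |   T     T
All 4 rows agree, so the expressions are logically equivalent.

Yes


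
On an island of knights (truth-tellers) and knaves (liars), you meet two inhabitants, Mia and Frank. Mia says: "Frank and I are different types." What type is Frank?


Mia says: "Frank and I are different types."
Case 1: Mia is a Knight (truth-teller)
  Statement is true → they ARE different → Frank is a Knave
Case 2: Mia is a Knave (liar)
  Statement is false → they are NOT different → Frank is a Knave
In both cases, Frank is a Knave.

Knave


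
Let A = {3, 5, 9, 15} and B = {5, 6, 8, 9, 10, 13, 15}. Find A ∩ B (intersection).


A = {3, 5, 9, 15}
B = {5, 6, 8, 9, 10, 13, 15}
Operation: intersection
Elements in both: 5, 9, 15

{5, 9, 15}


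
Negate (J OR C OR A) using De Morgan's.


De Morgan's law: ¬(P ∨ Q ∨ R) ≡ ¬P ∧ ¬Q ∧ ¬R
¬(J ∨ C ∨ A) = ¬J ∧ ¬C ∧ ¬A

¬J ∧ ¬C ∧ ¬A


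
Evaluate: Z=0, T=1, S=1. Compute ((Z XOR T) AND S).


Z XOR T = 0^1 = 1
1 AND 1 = 1

1


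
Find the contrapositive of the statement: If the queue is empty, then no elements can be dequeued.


Original: If the queue is empty, then no elements can be dequeued
Contrapositive: If ¬Q, then ¬P
Negate Q: not (no elements can be dequeued)
Negate P: not (the queue is empty)

If not (no elements can be dequeued), then not (the queue is empty).


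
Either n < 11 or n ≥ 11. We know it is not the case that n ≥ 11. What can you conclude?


Disjunctive syllogism: P ∨ Q, ¬P ⊢ Q
Disjunction: n < 11 ∨ n ≥ 11
We know it is not the case that n ≥ 11.
By disjunctive syllogism, the other disjunct must be true.

n < 11


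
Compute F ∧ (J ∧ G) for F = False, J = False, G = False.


F = False, J = False, G = False
Step 1: J ∧ G = False AND False = False
Step 2: F ∧ False = False AND False = False
AND is true only when ALL operands are true.

False


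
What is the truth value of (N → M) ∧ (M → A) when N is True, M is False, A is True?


N = True, M = False, A = True
Step 1: N → M is false only when N=True and M=False. Result: False
Step 2: M → A is false only when M=True and A=False. Result: True
Step 3: False ∧ True = False

False
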